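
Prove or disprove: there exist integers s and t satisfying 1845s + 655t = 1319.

Any value of 1845s + 655t is a multiple of gcd(1845, 655) = 5.
But 1319 is not a multiple of 5 (it leaves remainder 4).
Hence no integers s, t satisfy the equation.

No, no such integers exist.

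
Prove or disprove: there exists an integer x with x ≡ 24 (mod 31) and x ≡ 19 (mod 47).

x = 489

The moduli 31 and 47 are coprime, so by the Chinese Remainder Theorem a unique solution modulo 1457 exists.
Any solution of the first congruence is x = 24 + 31t; substituting into the second, 31t ≡ 19 − 24 ≡ 42 (mod 47).
Note 31·44 = 1364 ≡ 1 (mod 47) (as 1364 − 1 = 29·47), so 31⁻¹ ≡ 44.
Therefore t ≡ 44·42 = 1848 ≡ 15 (mod 47).
Taking t = 15 gives x = 24 + 31·15 = 489.
Check: 489 mod 31 = 24, 489 mod 47 = 19. ✓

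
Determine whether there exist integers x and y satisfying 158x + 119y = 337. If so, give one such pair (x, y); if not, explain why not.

x = 30, y = -37

158 and 119 are coprime, so 158x + 119y ranges over all of ℤ.
Euclidean algorithm: 158 = 1·119 + 39, 119 = 3·39 + 2, 39 = 19·2 + 1, 2 = 2·1 + 0.
Back-substituting, 1 = 39 − 19·2 = 39 − 19·(119 − 3·39) = −19·119 + 58·39 = −19·119 + 58·(158 − 1·119) = 58·158 − 77·119; that is, 158·58 + 119·(-77) = 1.
Multiplying through by 337: x = 58·337 = 19546, y = (-77)·337 = -25949 is a solution.
Subtracting 164·119 from x and adding 164·158 to y gives the tidier solution (30, -37).
Check: 158·30 + 119·(-37) = 4740 − 4403 = 337. ✓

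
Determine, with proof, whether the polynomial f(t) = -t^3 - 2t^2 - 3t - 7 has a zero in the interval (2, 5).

Evaluate at the endpoints: f(2) = -29, f(5) = -197 — same sign (negative).
The derivative f'(t) = -3t^2 - 4t - 3 is a quadratic with discriminant (-4)² − 4·(-3)·(-3) = -20 < 0; it never vanishes, so it is always negative (sign of the leading coefficient).
So f is strictly decreasing; between 2 and 5 its values lie between f(2) = -29 and f(5) = -197, all negative. Therefore f has no root in (2, 5).

No such root exists.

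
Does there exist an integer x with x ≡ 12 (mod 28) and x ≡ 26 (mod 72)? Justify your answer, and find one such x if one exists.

There is no such integer.

Reduce both congruences modulo 4, which divides 28 and 72: they say x ≡ 12 (mod 4) and x ≡ 26 (mod 4).
But 12 mod 4 = 0 while 26 mod 4 = 2, a contradiction.
Therefore no such x exists.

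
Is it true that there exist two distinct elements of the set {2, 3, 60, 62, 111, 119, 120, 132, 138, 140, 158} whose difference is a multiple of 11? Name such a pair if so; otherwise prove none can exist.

No such pair exists.

Reduce each element modulo 11: 2↦2, 3↦3, 60↦5, 62↦7, 111↦1, 119↦9, 120↦10, 132↦0, 138↦6, 140↦8, 158↦4.
All 11 residues are distinct, so no two elements differ by a multiple of 11.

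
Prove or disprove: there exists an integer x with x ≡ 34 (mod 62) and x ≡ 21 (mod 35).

Since 62 and 35 share no common factor, CRT says the pair of congruences has a solution (unique mod 2170).
Write x = 34 + 62t and require 34 + 62t ≡ 21 (mod 35), i.e. 62t ≡ 22 (mod 35).
62 ≡ 27 (mod 35), so this reads 27t ≡ 22 (mod 35). Invert 27 mod 35 by the Euclidean algorithm: 35 = 1·27 + 8, 27 = 3·8 + 3, 8 = 2·3 + 2, 3 = 1·2 + 1, 2 = 2·1 + 0; back-substituting, 1 = 3 − 1·2 = 3 − (8 − 2·3) = −8 + 3·3 = −8 + 3·(27 − 3·8) = 3·27 − 10·8 = 3·27 − 10·(35 − 1·27) = −10·35 + 13·27. Hence 27·13 ≡ 1, so 27⁻¹ ≡ 13 (mod 35).
Therefore t ≡ 13·22 = 286 ≡ 6 (mod 35).
Taking t = 6 gives x = 34 + 62·6 = 406.
Check: 406 mod 62 = 34, 406 mod 35 = 21. ✓

x = 406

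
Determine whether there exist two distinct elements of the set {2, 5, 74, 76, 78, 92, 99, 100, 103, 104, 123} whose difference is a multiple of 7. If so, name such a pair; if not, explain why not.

2 and 100 are such a pair.

Reduce each element mod 7: 2↦2, 5↦5, 74↦4, 76↦6, 78↦1, 92↦1, 99↦1, 100↦2, 103↦5, 104↦6, 123↦4. The residue 2 repeats (at 2 and 100), and 100 − 2 = 98 = 14·7.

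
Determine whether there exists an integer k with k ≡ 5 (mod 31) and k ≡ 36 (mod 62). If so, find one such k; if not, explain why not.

k = 36

gcd(31, 62) = 31. A simultaneous solution exists iff 5 ≡ 36 (mod 31); here 5 mod 31 = 5 = 36 mod 31, so it does.
The integers ≡ 5 (mod 31) are 5, 36, …; their remainders mod 62 are 5, 36, so k = 36 is the first that is ≡ 36 (mod 62).
Verify: 36 = 1·31 + 5 and 36 = 0·62 + 36. ✓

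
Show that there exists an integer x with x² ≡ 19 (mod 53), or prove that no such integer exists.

53 is prime, so by Euler's criterion 19 is a square mod 53 iff 19^((53−1)/2) = 19^26 ≡ 1 (mod 53).
Squaring successively (mod 53): 19^2 = 361 ≡ 43; 19^4 ≡ 43² = 1849 ≡ 47; 19^8 ≡ 47² = 2209 ≡ 36; 19^16 ≡ 36² = 1296 ≡ 24.
Since 26 = 16 + 8 + 2, 19^26 ≡ 24 · 36 · 43; multiplying out mod 53: 24·36 = 864 ≡ 16, then 16·43 = 688 ≡ 52. Thus 19^26 ≡ 52 ≡ −1 (mod 53).
The value −1 means 19 is a non-residue modulo 53, so x² ≡ 19 (mod 53) is impossible.

There is no such integer.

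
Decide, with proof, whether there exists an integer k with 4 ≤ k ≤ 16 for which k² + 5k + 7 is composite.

At k = 5: 5² + 5·5 + 7 = 57 = 3·19, which is composite.

k = 5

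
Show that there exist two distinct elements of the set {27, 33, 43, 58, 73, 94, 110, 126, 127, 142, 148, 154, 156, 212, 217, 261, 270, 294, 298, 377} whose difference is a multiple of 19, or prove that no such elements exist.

27 mod 19 = 8 and 217 mod 19 = 8, so 217 − 27 = 190 = 10·19.

The pair (27, 217) works.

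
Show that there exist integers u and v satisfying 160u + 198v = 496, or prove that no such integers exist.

u = 13, v = -8

gcd(160, 198) = 2, and 2 divides 496, so integer solutions exist.
Dividing through by 2 reduces the equation to 80u + 99v = 248.
Dividing repeatedly: 99 = 1·80 + 19, 80 = 4·19 + 4, 19 = 4·4 + 3, 4 = 1·3 + 1, 3 = 3·1 + 0.
Unwinding: 1 = 4 − 1·3 = 4 − (19 − 4·4) = −19 + 5·4 = −19 + 5·(80 − 4·19) = 5·80 − 21·19 = 5·80 − 21·(99 − 1·80) = −21·99 + 26·80, i.e. 80·26 + 99·(-21) = 1.
Multiplying through by 248: u = 26·248 = 6448, v = (-21)·248 = -5208 is a solution.
The general solution is u = 6448 + 99k, v = -5208 − 80k; taking k = -65 gives the smaller pair u = 13, v = -8.
Check: 160·13 + 198·(-8) = 2080 − 1584 = 496. ✓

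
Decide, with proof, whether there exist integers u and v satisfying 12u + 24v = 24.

Since gcd(12, 24) = 12 and 24 = 12·2, Bézout's identity guarantees a solution.
Dividing through by 12 reduces the equation to 1u + 2v = 2.
The coefficient of u is 1, so setting v = 0 and u = 2 already solves it.
Subtracting 1·2 from u and adding 1·1 to v gives the tidier solution (0, 1).
Indeed 12·0 + 24·1 = 0 + 24 = 24.

u = 0, v = 1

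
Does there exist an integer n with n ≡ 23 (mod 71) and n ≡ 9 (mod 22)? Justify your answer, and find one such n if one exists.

Since 71 and 22 share no common factor, CRT says the pair of congruences has a solution (unique mod 1562).
Any solution of the first congruence is n = 23 + 71t; substituting into the second, 71t ≡ 9 − 23 ≡ 8 (mod 22).
71 ≡ 5 (mod 22), so this reads 5t ≡ 8 (mod 22). To invert 5 modulo 22: 22 = 4·5 + 2, 5 = 2·2 + 1, 2 = 2·1 + 0, and unwinding, 1 = 5 − 2·2 = 5 − 2·(22 − 4·5) = −2·22 + 9·5. Thus 5⁻¹ ≡ 9 (mod 22).
Therefore t ≡ 9·8 = 72 ≡ 6 (mod 22).
Taking t = 6 gives n = 23 + 71·6 = 449.
Indeed 449 ≡ 23 (mod 71) and 449 ≡ 9 (mod 22).

n = 449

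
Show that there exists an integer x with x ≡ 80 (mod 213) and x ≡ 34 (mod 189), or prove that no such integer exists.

There is no such integer.

Reduce both congruences modulo 3, which divides 213 and 189: they say x ≡ 80 (mod 3) and x ≡ 34 (mod 3).
These are incompatible: 80 − 34 = 46 is not divisible by 3.
So no integer satisfies both congruences.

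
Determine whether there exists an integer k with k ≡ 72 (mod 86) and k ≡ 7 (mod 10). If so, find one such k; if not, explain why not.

Both moduli are multiples of 2 = gcd(86, 10), so any solution would satisfy k ≡ 72 and k ≡ 7 modulo 2 simultaneously.
But 72 mod 2 = 0 while 7 mod 2 = 1, a contradiction.
So no integer satisfies both congruences.

No such integer exists.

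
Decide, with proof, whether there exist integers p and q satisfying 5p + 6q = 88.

Since gcd(5, 6) = 1, every integer is an integer combination of 5 and 6.
Euclidean algorithm: 6 = 1·5 + 1, 5 = 5·1 + 0.
Unwinding: 1 = 6 − 1·5, i.e. 5·(-1) + 6·1 = 1.
Times 88: 5·(-88) + 6·88 = 88, so (-88, 88) solves it.
Adding 15·6 to p and subtracting 15·5 from q gives the tidier solution (2, 13).
Check: 5·2 + 6·13 = 10 + 78 = 88. ✓

p = 2, q = 13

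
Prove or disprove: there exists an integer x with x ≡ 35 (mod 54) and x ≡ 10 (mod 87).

Reduce both congruences modulo 3, which divides 54 and 87: they say x ≡ 35 (mod 3) and x ≡ 10 (mod 3).
But 35 mod 3 = 2 while 10 mod 3 = 1, a contradiction.
Therefore no such x exists.

There is no such integer.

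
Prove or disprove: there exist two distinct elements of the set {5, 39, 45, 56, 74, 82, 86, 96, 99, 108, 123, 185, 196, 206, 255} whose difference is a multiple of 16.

No, no such pair exists.

Reduce each element modulo 16: 5↦5, 39↦7, 45↦13, 56↦8, 74↦10, 82↦2, 86↦6, 96↦0, 99↦3, 108↦12, 123↦11, 185↦9, 196↦4, 206↦14, 255↦15.
All 15 residues are distinct, so no two elements differ by a multiple of 16.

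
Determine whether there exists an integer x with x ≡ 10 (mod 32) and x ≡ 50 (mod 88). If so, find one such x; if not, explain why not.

x = 138

Here gcd(32, 88) = 8, and both 10 and 50 leave remainder 2 mod 8, so the system is consistent.
Step through x = 10, 10 + 32, 10 + 2·32, …: the values 10, 42, 74, 106, 138 reduce mod 88 to 10, 42, 74, 18, 50. The value 138 hits 50.
Indeed 138 ≡ 10 (mod 32) and 138 ≡ 50 (mod 88).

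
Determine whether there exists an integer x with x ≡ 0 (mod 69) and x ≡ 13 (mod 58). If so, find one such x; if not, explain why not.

Since 69 and 58 share no common factor, CRT says the pair of congruences has a solution (unique mod 4002).
Any solution of the first congruence is x = 0 + 69t; substituting into the second, 69t ≡ 13 − 0 ≡ 13 (mod 58).
69 ≡ 11 (mod 58), so this reads 11t ≡ 13 (mod 58). To invert 11 modulo 58: 58 = 5·11 + 3, 11 = 3·3 + 2, 3 = 1·2 + 1, 2 = 2·1 + 0, and unwinding, 1 = 3 − 1·2 = 3 − (11 − 3·3) = −11 + 4·3 = −11 + 4·(58 − 5·11) = 4·58 − 21·11. Thus 11⁻¹ ≡ -21 ≡ 37 (mod 58).
Multiplying by 37: t ≡ 37·13 = 481 ≡ 17 (mod 58).
Taking t = 17 gives x = 0 + 69·17 = 1173.
Verify: 1173 = 17·69 + 0 and 1173 = 20·58 + 13. ✓

x = 1173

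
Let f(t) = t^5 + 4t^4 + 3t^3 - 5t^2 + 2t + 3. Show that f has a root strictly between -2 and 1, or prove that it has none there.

Such a root exists.

f(-2) = -13 and f(1) = 8, which have opposite signs.
As a polynomial, f is continuous on every closed interval.
By the Intermediate Value Theorem, f takes the value 0 somewhere in the open interval.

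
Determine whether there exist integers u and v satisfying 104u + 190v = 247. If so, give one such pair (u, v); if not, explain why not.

gcd(104, 190) = 2, so every integer of the form 104u + 190v is a multiple of 2.
But 247 is not a multiple of 2 (it leaves remainder 1).
Hence no integers u, v satisfy the equation.

No such integers exist.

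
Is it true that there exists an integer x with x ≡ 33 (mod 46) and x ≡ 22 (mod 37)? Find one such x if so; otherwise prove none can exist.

x = 355

gcd(46, 37) = 1, so the Chinese Remainder Theorem guarantees exactly one residue class mod 1702 satisfying both.
Write x = 33 + 46t and require 33 + 46t ≡ 22 (mod 37), i.e. 46t ≡ 26 (mod 37).
46 ≡ 9 (mod 37), so this reads 9t ≡ 26 (mod 37). Invert 9 mod 37 by the Euclidean algorithm: 37 = 4·9 + 1, 9 = 9·1 + 0; back-substituting, 1 = 37 − 4·9. Hence 9·(-4) ≡ 1, so 9⁻¹ ≡ -4 ≡ 33 (mod 37).
Multiplying by 33: t ≡ 33·26 = 858 ≡ 7 (mod 37).
With t = 7: x = 33 + 46·7 = 355.
Indeed 355 ≡ 33 (mod 46) and 355 ≡ 22 (mod 37).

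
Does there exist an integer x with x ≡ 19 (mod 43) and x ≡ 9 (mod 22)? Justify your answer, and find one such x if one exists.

Since 43 and 22 share no common factor, CRT says the pair of congruences has a solution (unique mod 946).
Any solution of the first congruence is x = 19 + 43t; substituting into the second, 43t ≡ 9 − 19 ≡ 12 (mod 22).
43 ≡ 21 (mod 22), so this reads 21t ≡ 12 (mod 22). Since 21·21 = 441 = 20·22 + 1, the inverse of 21 mod 22 is 21.
Therefore t ≡ 21·12 = 252 ≡ 10 (mod 22).
With t = 10: x = 19 + 43·10 = 449.
Verify: 449 = 10·43 + 19 and 449 = 20·22 + 9. ✓

x = 449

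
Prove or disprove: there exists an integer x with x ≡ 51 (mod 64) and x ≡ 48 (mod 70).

Both moduli are multiples of 2 = gcd(64, 70), so any solution would satisfy x ≡ 51 and x ≡ 48 modulo 2 simultaneously.
But 51 mod 2 = 1 while 48 mod 2 = 0, a contradiction.
Therefore no such x exists.

No such integer exists.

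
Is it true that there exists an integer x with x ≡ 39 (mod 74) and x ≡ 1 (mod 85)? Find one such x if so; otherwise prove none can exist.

x = 5441

Since 74 and 85 share no common factor, CRT says the pair of congruences has a solution (unique mod 6290).
Any solution of the first congruence is x = 39 + 74t; substituting into the second, 74t ≡ 1 − 39 ≡ 47 (mod 85).
Since 74·54 = 3996 = 47·85 + 1, the inverse of 74 mod 85 is 54.
Multiplying by 54: t ≡ 54·47 = 2538 ≡ 73 (mod 85).
With t = 73: x = 39 + 74·73 = 5441.
Verify: 5441 = 73·74 + 39 and 5441 = 64·85 + 1. ✓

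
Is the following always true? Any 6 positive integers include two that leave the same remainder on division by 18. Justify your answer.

No, the set {28, 29, 30, 31, 32, 33} is a counterexample.

Take the 6 consecutive integers 28, 29, …, 33: their residues mod 18 are all distinct because 6 ≤ 18.
Hence this collection has no pair with equal remainders mod 18, disproving the claim.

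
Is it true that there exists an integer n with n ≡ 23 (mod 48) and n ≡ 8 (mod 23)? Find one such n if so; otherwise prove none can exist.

n = 215

Since 48 and 23 share no common factor, CRT says the pair of congruences has a solution (unique mod 1104).
Any solution of the first congruence is n = 23 + 48t; substituting into the second, 48t ≡ 8 − 23 ≡ 8 (mod 23).
48 ≡ 2 (mod 23), so this reads 2t ≡ 8 (mod 23). Note 2·12 = 24 ≡ 1 (mod 23) (as 24 − 1 = 1·23), so 2⁻¹ ≡ 12.
Therefore t ≡ 12·8 = 96 ≡ 4 (mod 23).
With t = 4: n = 23 + 48·4 = 215.
Verify: 215 = 4·48 + 23 and 215 = 9·23 + 8. ✓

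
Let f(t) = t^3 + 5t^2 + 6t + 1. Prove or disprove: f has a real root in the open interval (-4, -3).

f(-4) = -7 and f(-3) = 1, which have opposite signs.
As a polynomial, f is continuous on every closed interval.
By the Intermediate Value Theorem f must vanish at some point of (-4, -3).

Yes, f has a root in the interval.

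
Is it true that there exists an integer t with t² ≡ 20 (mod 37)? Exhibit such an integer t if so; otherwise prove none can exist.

No, no such integer exists.

37 is prime, so by Euler's criterion 20 is a square mod 37 iff 20^((37−1)/2) = 20^18 ≡ 1 (mod 37).
Repeated squaring mod 37: 20^2 = 400 ≡ 30; 20^4 ≡ 30² = 900 ≡ 12; 20^8 ≡ 12² = 144 ≡ 33; 20^16 ≡ 33² = 1089 ≡ 16.
Since 18 = 16 + 2, 20^18 ≡ 16 · 30; multiplying out mod 37: 16·30 = 480 ≡ 36. Thus 20^18 ≡ 36 ≡ −1 (mod 37).
The value −1 means 20 is a non-residue modulo 37, so t² ≡ 20 (mod 37) is impossible.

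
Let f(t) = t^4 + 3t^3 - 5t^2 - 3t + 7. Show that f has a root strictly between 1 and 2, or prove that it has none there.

f(1) = 3 and f(2) = 21, both positive, so a sign-change argument is unavailable; we show f keeps this sign on the whole interval.
Shift to the endpoint 1: with t = 1 + u (0 < u < 1), one computes f(1 + u) = u^4 + 7u^3 + 10u^2 + 3.
All 4 nonzero coefficients of this polynomial in u are positive; hence for u > 0 the value is a sum of positive terms (the constant 3 among them).
Therefore f(t) > 0 throughout (1, 2), and f has no zero there.

No such root exists.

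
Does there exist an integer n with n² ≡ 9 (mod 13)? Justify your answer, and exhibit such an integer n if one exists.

n = 10

Take n = 10. Then 10² = 100 = 7·13 + 9, so 10² ≡ 9 (mod 13).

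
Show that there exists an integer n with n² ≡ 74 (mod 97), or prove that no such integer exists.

Apply Euler's criterion with the prime 97: 74 is a quadratic residue iff 74^48 ≡ 1 (mod 97), and a non-residue iff it is ≡ −1.
Repeated squaring mod 97: 74^2 = 5476 ≡ 44; 74^4 ≡ 44² = 1936 ≡ 93; 74^8 ≡ 93² = 8649 ≡ 16; 74^16 ≡ 16² = 256 ≡ 62; 74^32 ≡ 62² = 3844 ≡ 61.
Since 48 = 32 + 16, 74^48 ≡ 61 · 62; multiplying out mod 97: 61·62 = 3782 ≡ 96. Thus 74^48 ≡ 96 ≡ −1 (mod 97).
The value −1 means 74 is a non-residue modulo 97, so n² ≡ 74 (mod 97) is impossible.

There is no such integer.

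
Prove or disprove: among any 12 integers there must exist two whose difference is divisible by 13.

No; for instance {60, 61, 62, 63, 64, 65, 66, 67, 68, 69, 70, 71} is a counterexample.

Take the 12 consecutive integers 60, 61, …, 71: their residues mod 13 are all distinct because 12 ≤ 13.
No two share a residue, so no pair has difference divisible by 13; the claim fails for this set.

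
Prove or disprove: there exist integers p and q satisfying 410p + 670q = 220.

p = 61, q = -37

gcd(410, 670) = 10, and 10 divides 220, so integer solutions exist.
Dividing through by 10 reduces the equation to 41p + 67q = 22.
Dividing repeatedly: 67 = 1·41 + 26, 41 = 1·26 + 15, 26 = 1·15 + 11, 15 = 1·11 + 4, 11 = 2·4 + 3, 4 = 1·3 + 1, 3 = 3·1 + 0.
Back-substituting, 1 = 4 − 1·3 = 4 − (11 − 2·4) = −11 + 3·4 = −11 + 3·(15 − 1·11) = 3·15 − 4·11 = 3·15 − 4·(26 − 1·15) = −4·26 + 7·15 = −4·26 + 7·(41 − 1·26) = 7·41 − 11·26 = 7·41 − 11·(67 − 1·41) = −11·67 + 18·41; that is, 41·18 + 67·(-11) = 1.
Scaling by 22 gives the particular solution (p, q) = (396, -242).
Shifting by a multiple of (67, −41) keeps it a solution: p = 396 − 5·67 = 61, q = -242 + 5·41 = -37.
Indeed 410·61 + 670·(-37) = 25010 − 24790 = 220.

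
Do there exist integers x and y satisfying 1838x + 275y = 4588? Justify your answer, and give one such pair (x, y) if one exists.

x = 1, y = 10

Since gcd(1838, 275) = 1, every integer is an integer combination of 1838 and 275.
Euclidean algorithm: 1838 = 6·275 + 188, 275 = 1·188 + 87, 188 = 2·87 + 14, 87 = 6·14 + 3, 14 = 4·3 + 2, 3 = 1·2 + 1, 2 = 2·1 + 0.
Working back up the chain: 1 = 3 − 1·2 = 3 − (14 − 4·3) = −14 + 5·3 = −14 + 5·(87 − 6·14) = 5·87 − 31·14 = 5·87 − 31·(188 − 2·87) = −31·188 + 67·87 = −31·188 + 67·(275 − 1·188) = 67·275 − 98·188 = 67·275 − 98·(1838 − 6·275) = −98·1838 + 655·275. So 1838·(-98) + 275·655 = 1.
Times 4588: 1838·(-449624) + 275·3005140 = 4588, so (-449624, 3005140) solves it.
Adding 1635·275 to x and subtracting 1635·1838 from y gives the tidier solution (1, 10).
Indeed 1838·1 + 275·10 = 1838 + 2750 = 4588.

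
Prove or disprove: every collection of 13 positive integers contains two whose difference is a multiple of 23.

No, the set {81, 82, 83, 84, 85, 86, 87, 88, 89, 90, 91, 92, 93} is a counterexample.

Take the 13 consecutive integers 81, 82, …, 93: their residues mod 23 are all distinct because 13 ≤ 23.
No two share a residue, so no pair has difference divisible by 23; the claim fails for this set.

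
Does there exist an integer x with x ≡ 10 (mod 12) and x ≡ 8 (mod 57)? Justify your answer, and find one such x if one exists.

No, no such integer exists.

Reduce both congruences modulo 3, which divides 12 and 57: they say x ≡ 10 (mod 3) and x ≡ 8 (mod 3).
But 10 mod 3 = 1 while 8 mod 3 = 2, a contradiction.
So no integer satisfies both congruences.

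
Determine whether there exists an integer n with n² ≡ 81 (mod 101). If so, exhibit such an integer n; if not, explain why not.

n = 92 works: 92² = 8464, and 8464 − 81 = 8383 = 83·101.

n = 92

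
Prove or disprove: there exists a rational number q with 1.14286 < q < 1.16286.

Look for a denominator N such that an integer falls strictly between N·1.14286 and N·1.16286. N = 13 works: 13·1.14286 = 14.85718 < 15 < 15.11718 = 13·1.16286.
Dividing back, 1.14286 < 15/13 < 1.16286, and 15/13 is rational.

q = 15/13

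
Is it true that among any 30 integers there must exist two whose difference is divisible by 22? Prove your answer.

Yes.

Each integer lies in one of the 22 residue classes modulo 22.
Placing 30 integers into 22 classes, some class receives at least two — say a and b.
Their difference a − b is then a multiple of 22.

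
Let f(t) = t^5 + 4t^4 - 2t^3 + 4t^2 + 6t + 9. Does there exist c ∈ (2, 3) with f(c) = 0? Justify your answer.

No.

The endpoint values f(2) = 117 and f(3) = 576 are both positive. Claim: f(t) > 0 for every t in (2, 3).
Shift to the endpoint 2: with t = 2 + u (0 < u < 1), one computes f(2 + u) = u^5 + 14u^4 + 70u^3 + 168u^2 + 206u + 117.
All 6 nonzero coefficients of this polynomial in u are positive; hence for u > 0 the value is a sum of positive terms (the constant 117 among them).
So f is strictly positive on (2, 3); no root exists in the interval.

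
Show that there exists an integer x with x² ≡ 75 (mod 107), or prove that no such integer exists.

x = 90

Take x = 90. Then 90² = 8100 = 75·107 + 75, so 90² ≡ 75 (mod 107).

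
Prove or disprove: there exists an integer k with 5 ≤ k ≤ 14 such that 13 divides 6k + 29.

At k = 6 we get 6·6 + 29 = 65, and 65 = 13·5.

k = 6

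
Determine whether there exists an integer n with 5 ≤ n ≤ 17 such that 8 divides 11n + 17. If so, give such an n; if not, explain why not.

n = 5

n = 5 works, since 11·5 + 17 = 72 = 9·8.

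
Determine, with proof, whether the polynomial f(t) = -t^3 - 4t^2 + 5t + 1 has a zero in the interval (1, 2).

Yes, f has a root in the interval.

f(1) = 1 and f(2) = -13, which have opposite signs.
f is continuous everywhere (it is a polynomial), in particular on [1, 2].
By the Intermediate Value Theorem, f takes the value 0 somewhere in the open interval.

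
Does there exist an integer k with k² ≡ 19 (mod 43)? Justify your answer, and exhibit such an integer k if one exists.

Apply Euler's criterion with the prime 43: 19 is a quadratic residue iff 19^21 ≡ 1 (mod 43), and a non-residue iff it is ≡ −1.
Repeated squaring mod 43: 19^2 = 361 ≡ 17; 19^4 ≡ 17² = 289 ≡ 31; 19^8 ≡ 31² = 961 ≡ 15; 19^16 ≡ 15² = 225 ≡ 10.
Since 21 = 16 + 4 + 1, 19^21 ≡ 10 · 31 · 19; multiplying out mod 43: 10·31 = 310 ≡ 9, then 9·19 = 171 ≡ 42. Thus 19^21 ≡ 42 ≡ −1 (mod 43).
By Euler's criterion 19 is a quadratic non-residue mod 43: no k satisfies k² ≡ 19 (mod 43).

There is no such integer.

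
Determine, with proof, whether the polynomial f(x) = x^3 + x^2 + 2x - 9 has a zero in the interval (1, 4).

f(1) = -5 and f(4) = 79, which have opposite signs.
Since f is a polynomial it is continuous on [1, 4].
By the Intermediate Value Theorem, f takes the value 0 somewhere in the open interval.

Yes, f has a root in the interval.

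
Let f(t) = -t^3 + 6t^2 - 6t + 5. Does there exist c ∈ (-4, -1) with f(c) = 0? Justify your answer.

f(-4) = 189 and f(-1) = 18, both positive, so a sign-change argument is unavailable; we show f keeps this sign on the whole interval.
Substitute t = -1 − u, where 0 < u < 3 on the interval. Expanding, f(-1 − u) = u^3 + 9u^2 + 21u + 18.
The nonzero coefficients here are all positive, so for u > 0 every term is positive (or zero), and the constant term 18 is strictly positive.
So f is strictly positive on (-4, -1); no root exists in the interval.

No such root exists.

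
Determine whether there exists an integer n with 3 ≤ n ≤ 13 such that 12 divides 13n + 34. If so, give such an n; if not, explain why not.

For n = 3, 4, …, 13 the values of 13n + 34 modulo 12 are 1, 2, 3, 4, 5, 6, 7, 8, 9, 10, 11 respectively.
Since 0 is absent from this list, 12 ∤ 13n + 34 for every n with 3 ≤ n ≤ 13.

There is no such integer n in that range.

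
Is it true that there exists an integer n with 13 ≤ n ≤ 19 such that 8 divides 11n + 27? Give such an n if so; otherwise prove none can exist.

At n = 15 we get 11·15 + 27 = 192, and 192 = 8·24.

n = 15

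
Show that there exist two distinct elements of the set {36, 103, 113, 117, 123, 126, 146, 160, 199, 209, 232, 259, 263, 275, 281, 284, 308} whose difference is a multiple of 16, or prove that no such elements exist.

36 mod 16 = 4 and 308 mod 16 = 4, so 308 − 36 = 272 = 17·16.

Yes: 36 and 308.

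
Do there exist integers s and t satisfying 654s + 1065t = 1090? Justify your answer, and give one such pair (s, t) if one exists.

There are no such integers.

gcd(654, 1065) = 3, so every integer of the form 654s + 1065t is a multiple of 3.
But 1090 is not a multiple of 3 (it leaves remainder 1).
Therefore 654s + 1065t = 1090 has no solution in integers.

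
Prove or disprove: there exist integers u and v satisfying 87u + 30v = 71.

No such integers exist.

gcd(87, 30) = 3, so every integer of the form 87u + 30v is a multiple of 3.
But 71 is not a multiple of 3 (it leaves remainder 2).
Therefore 87u + 30v = 71 has no solution in integers.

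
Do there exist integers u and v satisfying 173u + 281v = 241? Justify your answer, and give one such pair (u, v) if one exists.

173 and 281 are coprime, so 173u + 281v ranges over all of ℤ.
Run the Euclidean algorithm on 281 and 173: 281 = 1·173 + 108, 173 = 1·108 + 65, 108 = 1·65 + 43, 65 = 1·43 + 22, 43 = 1·22 + 21, 22 = 1·21 + 1, 21 = 21·1 + 0.
Unwinding: 1 = 22 − 1·21 = 22 − (43 − 1·22) = −43 + 2·22 = −43 + 2·(65 − 1·43) = 2·65 − 3·43 = 2·65 − 3·(108 − 1·65) = −3·108 + 5·65 = −3·108 + 5·(173 − 1·108) = 5·173 − 8·108 = 5·173 − 8·(281 − 1·173) = −8·281 + 13·173, i.e. 173·13 + 281·(-8) = 1.
Multiplying through by 241: u = 13·241 = 3133, v = (-8)·241 = -1928 is a solution.
Subtracting 11·281 from u and adding 11·173 to v gives the tidier solution (42, -25).
Check: 173·42 + 281·(-25) = 7266 − 7025 = 241. ✓

u = 42, v = -25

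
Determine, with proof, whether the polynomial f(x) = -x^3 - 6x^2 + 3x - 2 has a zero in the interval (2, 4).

f(2) = -28 and f(4) = -150, both negative, so a sign-change argument is unavailable; we show f keeps this sign on the whole interval.
Shift to the endpoint 2: with x = 2 + u (0 < u < 2), one computes f(2 + u) = -u^3 - 12u^2 - 33u - 28.
The nonzero coefficients here are all negative, so for u > 0 every term is negative (or zero), and the constant term -28 is strictly negative.
So f is strictly negative on (2, 4); no root exists in the interval.

No such root exists.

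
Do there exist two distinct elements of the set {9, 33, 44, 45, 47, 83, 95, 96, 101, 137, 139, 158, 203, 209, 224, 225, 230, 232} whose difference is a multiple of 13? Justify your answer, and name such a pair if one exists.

Yes: 9 and 139.

Reduce each element mod 13: 9↦9, 33↦7, 44↦5, 45↦6, 47↦8, 83↦5, 95↦4, 96↦5, 101↦10, 137↦7, 139↦9, 158↦2, 203↦8, 209↦1, 224↦3, 225↦4, 230↦9, 232↦11. The residue 9 repeats (at 9 and 139), and 139 − 9 = 130 = 10·13.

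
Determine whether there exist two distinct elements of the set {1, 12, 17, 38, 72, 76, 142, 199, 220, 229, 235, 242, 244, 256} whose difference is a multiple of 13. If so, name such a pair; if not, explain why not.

Reduce each element mod 13: 1↦1, 12↦12, 17↦4, 38↦12, 72↦7, 76↦11, 142↦12, 199↦4, 220↦12, 229↦8, 235↦1, 242↦8, 244↦10, 256↦9. The residue 1 repeats (at 1 and 235), and 235 − 1 = 234 = 18·13.

Yes: 1 and 235.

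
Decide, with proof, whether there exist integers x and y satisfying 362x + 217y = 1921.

x = 121, y = -193

Since gcd(362, 217) = 1, every integer is an integer combination of 362 and 217.
Euclidean algorithm: 362 = 1·217 + 145, 217 = 1·145 + 72, 145 = 2·72 + 1, 72 = 72·1 + 0.
Working back up the chain: 1 = 145 − 2·72 = 145 − 2·(217 − 1·145) = −2·217 + 3·145 = −2·217 + 3·(362 − 1·217) = 3·362 − 5·217. So 362·3 + 217·(-5) = 1.
Multiplying through by 1921: x = 3·1921 = 5763, y = (-5)·1921 = -9605 is a solution.
The general solution is x = 5763 + 217k, y = -9605 − 362k; taking k = -26 gives the smaller pair x = 121, y = -193.
Check: 362·121 + 217·(-193) = 43802 − 41881 = 1921. ✓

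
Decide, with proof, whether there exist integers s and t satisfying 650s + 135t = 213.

There are no such integers.

Any value of 650s + 135t is a multiple of gcd(650, 135) = 5.
However 213 leaves remainder 3 on division by 5.
Hence no integers s, t satisfy the equation.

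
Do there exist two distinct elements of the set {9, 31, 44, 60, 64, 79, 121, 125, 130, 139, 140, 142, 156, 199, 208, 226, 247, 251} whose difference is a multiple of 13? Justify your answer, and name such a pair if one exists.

9 and 139 are such a pair.

Both 9 and 139 leave remainder 9 on division by 13; their difference 130 = 10·13 is a multiple of 13.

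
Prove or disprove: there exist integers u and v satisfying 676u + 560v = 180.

u = 45, v = -54

Since gcd(676, 560) = 4 and 180 = 4·45, Bézout's identity guarantees a solution.
Dividing through by 4 reduces the equation to 169u + 140v = 45.
Euclidean algorithm: 169 = 1·140 + 29, 140 = 4·29 + 24, 29 = 1·24 + 5, 24 = 4·5 + 4, 5 = 1·4 + 1, 4 = 4·1 + 0.
Back-substituting, 1 = 5 − 1·4 = 5 − (24 − 4·5) = −24 + 5·5 = −24 + 5·(29 − 1·24) = 5·29 − 6·24 = 5·29 − 6·(140 − 4·29) = −6·140 + 29·29 = −6·140 + 29·(169 − 1·140) = 29·169 − 35·140; that is, 169·29 + 140·(-35) = 1.
Scaling by 45 gives the particular solution (u, v) = (1305, -1575).
Subtracting 9·140 from u and adding 9·169 to v gives the tidier solution (45, -54).
Indeed 676·45 + 560·(-54) = 30420 − 30240 = 180.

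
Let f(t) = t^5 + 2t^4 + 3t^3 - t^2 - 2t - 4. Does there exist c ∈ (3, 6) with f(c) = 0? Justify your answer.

f has no root in that interval.

The endpoint values f(3) = 467 and f(6) = 10964 are both positive. Claim: f(t) > 0 for every t in (3, 6).
Shift to the endpoint 3: with t = 3 + u (0 < u < 3), one computes f(3 + u) = u^5 + 17u^4 + 117u^3 + 404u^2 + 694u + 467.
The nonzero coefficients here are all positive, so for u > 0 every term is positive (or zero), and the constant term 467 is strictly positive.
So f is strictly positive on (3, 6); no root exists in the interval.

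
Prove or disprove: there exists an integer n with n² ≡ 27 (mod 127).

There is no such integer.

Apply Euler's criterion with the prime 127: 27 is a quadratic residue iff 27^63 ≡ 1 (mod 127), and a non-residue iff it is ≡ −1.
Squaring successively (mod 127): 27^2 = 729 ≡ 94; 27^4 ≡ 94² = 8836 ≡ 73; 27^8 ≡ 73² = 5329 ≡ 122; 27^16 ≡ 122² = 14884 ≡ 25; 27^32 ≡ 25² = 625 ≡ 117.
Since 63 = 32 + 16 + 8 + 4 + 2 + 1, 27^63 ≡ 117 · 25 · 122 · 73 · 94 · 27; multiplying out mod 127: 117·25 = 2925 ≡ 4, then 4·122 = 488 ≡ 107, then 107·73 = 7811 ≡ 64, then 64·94 = 6016 ≡ 47, then 47·27 = 1269 ≡ 126. Thus 27^63 ≡ 126 ≡ −1 (mod 127).
The value −1 means 27 is a non-residue modulo 127, so n² ≡ 27 (mod 127) is impossible.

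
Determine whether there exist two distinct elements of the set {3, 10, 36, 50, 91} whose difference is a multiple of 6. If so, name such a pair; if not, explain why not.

No such pair exists.

Reduce each element modulo 6: 3↦3, 10↦4, 36↦0, 50↦2, 91↦1.
All 5 residues are distinct, so no two elements differ by a multiple of 6.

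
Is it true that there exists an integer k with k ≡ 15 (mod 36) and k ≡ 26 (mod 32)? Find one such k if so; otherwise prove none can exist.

No, no such integer exists.

Reduce both congruences modulo 4, which divides 36 and 32: they say k ≡ 15 (mod 4) and k ≡ 26 (mod 4).
These are incompatible: 15 − 26 = -11 is not divisible by 4.
So no integer satisfies both congruences.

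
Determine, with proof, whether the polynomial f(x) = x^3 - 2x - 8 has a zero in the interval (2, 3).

Yes, f has a root in the interval.

f(2) = -4 and f(3) = 13, which have opposite signs.
As a polynomial, f is continuous on every closed interval.
By the Intermediate Value Theorem f must vanish at some point of (2, 3).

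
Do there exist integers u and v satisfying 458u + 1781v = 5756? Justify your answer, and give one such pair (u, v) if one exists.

u = 207, v = -50

Since gcd(458, 1781) = 1, every integer is an integer combination of 458 and 1781.
Dividing repeatedly: 1781 = 3·458 + 407, 458 = 1·407 + 51, 407 = 7·51 + 50, 51 = 1·50 + 1, 50 = 50·1 + 0.
Working back up the chain: 1 = 51 − 1·50 = 51 − (407 − 7·51) = −407 + 8·51 = −407 + 8·(458 − 1·407) = 8·458 − 9·407 = 8·458 − 9·(1781 − 3·458) = −9·1781 + 35·458. So 458·35 + 1781·(-9) = 1.
Multiplying through by 5756: u = 35·5756 = 201460, v = (-9)·5756 = -51804 is a solution.
Subtracting 113·1781 from u and adding 113·458 to v gives the tidier solution (207, -50).
Indeed 458·207 + 1781·(-50) = 94806 − 89050 = 5756.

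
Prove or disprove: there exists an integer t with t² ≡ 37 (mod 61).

61 is prime, so by Euler's criterion 37 is a square mod 61 iff 37^((61−1)/2) = 37^30 ≡ 1 (mod 61).
Repeated squaring mod 61: 37^2 = 1369 ≡ 27; 37^4 ≡ 27² = 729 ≡ 58; 37^8 ≡ 58² = 3364 ≡ 9; 37^16 ≡ 9² = 81 ≡ 20.
Since 30 = 16 + 8 + 4 + 2, 37^30 ≡ 20 · 9 · 58 · 27; multiplying out mod 61: 20·9 = 180 ≡ 58, then 58·58 = 3364 ≡ 9, then 9·27 = 243 ≡ 60. Thus 37^30 ≡ 60 ≡ −1 (mod 61).
By Euler's criterion 37 is a quadratic non-residue mod 61: no t satisfies t² ≡ 37 (mod 61).

No, no such integer exists.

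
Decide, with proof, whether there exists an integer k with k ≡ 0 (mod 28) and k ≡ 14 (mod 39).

k = 560

Since 28 and 39 share no common factor, CRT says the pair of congruences has a solution (unique mod 1092).
Write k = 0 + 28t and require 0 + 28t ≡ 14 (mod 39), i.e. 28t ≡ 14 (mod 39).
Note 28·7 = 196 ≡ 1 (mod 39) (as 196 − 1 = 5·39), so 28⁻¹ ≡ 7.
Therefore t ≡ 7·14 = 98 ≡ 20 (mod 39).
Taking t = 20 gives k = 0 + 28·20 = 560.
Indeed 560 ≡ 0 (mod 28) and 560 ≡ 14 (mod 39).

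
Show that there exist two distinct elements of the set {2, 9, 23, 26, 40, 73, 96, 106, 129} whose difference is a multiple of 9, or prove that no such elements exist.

Residues mod 9: 2↦2, 9↦0, 23↦5, 26↦8, 40↦4, 73↦1, 96↦6, 106↦7, 129↦3.
These 9 residues are pairwise different, hence no difference of two elements is divisible by 9.

No, no such pair exists.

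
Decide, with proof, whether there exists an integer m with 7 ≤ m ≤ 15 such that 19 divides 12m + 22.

m = 14

At m = 14 we get 12·14 + 22 = 190, and 190 = 19·10.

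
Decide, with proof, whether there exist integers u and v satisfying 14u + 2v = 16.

Since gcd(14, 2) = 2 and 16 = 2·8, Bézout's identity guarantees a solution.
Dividing through by 2 reduces the equation to 7u + 1v = 8.
The coefficient of v is 1, so setting u = 0 and v = 8 already solves it.
Check: 14·0 + 2·8 = 0 + 16 = 16. ✓

u = 0, v = 8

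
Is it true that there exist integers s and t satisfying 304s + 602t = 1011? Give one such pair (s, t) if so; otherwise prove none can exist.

Both 304 and 602 are divisible by gcd(304, 602) = 2, hence so is any combination 304s + 602t.
But 1011 = 2·505 + 1, so 2 ∤ 1011.
Hence no integers s, t satisfy the equation.

There are no such integers.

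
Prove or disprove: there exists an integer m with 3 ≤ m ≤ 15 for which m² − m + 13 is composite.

m = 12

At m = 12: 12² − 12 + 13 = 145 = 5·29, which is composite.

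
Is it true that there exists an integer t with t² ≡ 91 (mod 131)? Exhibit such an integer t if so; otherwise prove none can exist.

t = 22

Take t = 22. Then 22² = 484 = 3·131 + 91, so 22² ≡ 91 (mod 131).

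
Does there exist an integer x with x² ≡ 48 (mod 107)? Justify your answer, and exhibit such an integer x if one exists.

x = 72

x = 72 works: 72² = 5184, and 5184 − 48 = 5136 = 48·107.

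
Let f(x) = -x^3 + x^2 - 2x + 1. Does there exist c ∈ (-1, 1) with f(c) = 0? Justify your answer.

f(-1) = 5 and f(1) = -1, which have opposite signs.
Since f is a polynomial it is continuous on [-1, 1].
So by the Intermediate Value Theorem there is a c strictly between -1 and 1 with f(c) = 0.

Yes, such a c exists.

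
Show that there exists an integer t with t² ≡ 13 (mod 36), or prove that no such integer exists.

t = 29 works: 29² = 841, and 841 − 13 = 828 = 23·36.

t = 29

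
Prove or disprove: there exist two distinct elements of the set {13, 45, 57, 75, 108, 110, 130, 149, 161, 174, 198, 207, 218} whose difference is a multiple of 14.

Reduce each element modulo 14: 13↦13, 45↦3, 57↦1, 75↦5, 108↦10, 110↦12, 130↦4, 149↦9, 161↦7, 174↦6, 198↦2, 207↦11, 218↦8.
No residue repeats among the 13 elements, so no pair has difference ≡ 0 (mod 14).

No, no such pair exists.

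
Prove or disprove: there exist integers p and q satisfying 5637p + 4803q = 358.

No such integers exist.

Any value of 5637p + 4803q is a multiple of gcd(5637, 4803) = 3.
But 358 is not a multiple of 3 (it leaves remainder 1).
Therefore 5637p + 4803q = 358 has no solution in integers.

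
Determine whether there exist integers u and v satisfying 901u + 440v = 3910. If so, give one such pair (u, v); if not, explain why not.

901 and 440 are coprime, so 901u + 440v ranges over all of ℤ.
Euclidean algorithm: 901 = 2·440 + 21, 440 = 20·21 + 20, 21 = 1·20 + 1, 20 = 20·1 + 0.
Back-substituting, 1 = 21 − 1·20 = 21 − (440 − 20·21) = −440 + 21·21 = −440 + 21·(901 − 2·440) = 21·901 − 43·440; that is, 901·21 + 440·(-43) = 1.
Scaling by 3910 gives the particular solution (u, v) = (82110, -168130).
Shifting by a multiple of (440, −901) keeps it a solution: u = 82110 − 186·440 = 270, v = -168130 + 186·901 = -544.
Indeed 901·270 + 440·(-544) = 243270 − 239360 = 3910.

u = 270, v = -544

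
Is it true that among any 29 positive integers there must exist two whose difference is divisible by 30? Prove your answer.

Try 29 consecutive integers, 137, 138, …, 165. Their remainders mod 30 are 17, 18, 19, 20, 21, 22, 23, 24, 25, 26, 27, 28, 29, 0, 1, 2, 3, 4, 5, 6, 7, 8, 9, 10, 11, 12, 13, 14, 15 — pairwise different, as any 29 ≤ 30 consecutive integers have distinct residues.
The differences between them range over 1, …, 28, none of which is divisible by 30.

No, the set {137, 138, 139, 140, 141, 142, 143, 144, 145, 146, 147, 148, 149, 150, 151, 152, 153, 154, 155, 156, 157, 158, 159, 160, 161, 162, 163, 164, 165} is a counterexample.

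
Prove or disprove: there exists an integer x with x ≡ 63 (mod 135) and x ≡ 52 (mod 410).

Both moduli are multiples of 5 = gcd(135, 410), so any solution would satisfy x ≡ 63 and x ≡ 52 modulo 5 simultaneously.
However 63 ≡ 3 and 52 ≡ 2 (mod 5), and 3 ≠ 2.
Therefore no such x exists.

No such integer exists.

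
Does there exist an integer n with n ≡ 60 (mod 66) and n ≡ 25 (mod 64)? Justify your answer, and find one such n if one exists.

Both moduli are multiples of 2 = gcd(66, 64), so any solution would satisfy n ≡ 60 and n ≡ 25 modulo 2 simultaneously.
These are incompatible: 60 − 25 = 35 is not divisible by 2.
Therefore no such n exists.

There is no such integer.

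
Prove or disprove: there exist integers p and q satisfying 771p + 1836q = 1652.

No such integers exist.

Both 771 and 1836 are divisible by gcd(771, 1836) = 3, hence so is any combination 771p + 1836q.
But 1652 = 3·550 + 2, so 3 ∤ 1652.
Hence no integers p, q satisfy the equation.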